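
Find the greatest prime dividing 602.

43

602 = 2 · 301
301 = 7 · 43
43 is prime.
So 602 = 2 · 7 · 43; the largest prime factor is 43.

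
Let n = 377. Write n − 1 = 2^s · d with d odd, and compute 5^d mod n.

377 − 1 = 376 = 2^3 · 47, so d = 47.
5^1 ≡ 5 (mod 377)
5^2 ≡ 5^2 = 25 ≡ 25 (mod 377)
5^4 ≡ 25^2 = 625 ≡ 248 (mod 377)
5^8 ≡ 248^2 = 61504 ≡ 53 (mod 377)
5^16 ≡ 53^2 = 2809 ≡ 170 (mod 377)
5^32 ≡ 170^2 = 28900 ≡ 248 (mod 377)
47 = 32 + 8 + 4 + 2 + 1 in binary powers of 2.
So 5^47 ≡ 248 · 53 · 248 · 25 · 5 ≡ 138 (mod 377).
Squaring chain: 138 → 194 → 313; never reaches −1, so base 5 is a Miller–Rabin witness that 377 is composite.

138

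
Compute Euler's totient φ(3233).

3120

Factor: 3233 = 53 · 61.
φ(3233) = (53−1) · (61−1) = 52 · 60 = 3120.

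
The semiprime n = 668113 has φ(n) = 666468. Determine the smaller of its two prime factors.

φ(n) = (p−1)(q−1) = n − (p+q) + 1, so p + q = 668113 − 666468 + 1 = 1646.
p and q are the roots of t² − 1646t + 668113 = 0.
Discriminant: 1646² − 4·668113 = 2709316 − 2672452 = 36864; √36864 = 192.
q = (1646 − 192)/2 = 727, p = (1646 + 192)/2 = 919.
Check: 727 · 919 = 668113.

727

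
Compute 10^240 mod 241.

10^1 ≡ 10 (mod 241)
10^2 ≡ 10^2 = 100 ≡ 100 (mod 241)
10^4 ≡ 100^2 = 10000 ≡ 119 (mod 241)
10^8 ≡ 119^2 = 14161 ≡ 183 (mod 241)
10^16 ≡ 183^2 = 33489 ≡ 231 (mod 241)
10^32 ≡ 231^2 = 53361 ≡ 100 (mod 241)
10^64 ≡ 100^2 = 10000 ≡ 119 (mod 241)
10^128 ≡ 119^2 = 14161 ≡ 183 (mod 241)
240 = 128 + 64 + 32 + 16 in binary powers of 2.
So 10^240 ≡ 183 · 119 · 100 · 231 ≡ 1 (mod 241).
Since the result is 1, base 10 gives no evidence that 241 is composite.

1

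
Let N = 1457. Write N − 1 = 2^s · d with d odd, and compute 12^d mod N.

1457 − 1 = 1456 = 2^4 · 91, so d = 91.
12^1 ≡ 12 (mod 1457)
12^2 ≡ 12^2 = 144 ≡ 144 (mod 1457)
12^4 ≡ 144^2 = 20736 ≡ 338 (mod 1457)
12^8 ≡ 338^2 = 114244 ≡ 598 (mod 1457)
12^16 ≡ 598^2 = 357604 ≡ 639 (mod 1457)
12^32 ≡ 639^2 = 408321 ≡ 361 (mod 1457)
12^64 ≡ 361^2 = 130321 ≡ 648 (mod 1457)
91 = 64 + 16 + 8 + 2 + 1 in binary powers of 2.
So 12^91 ≡ 648 · 639 · 598 · 144 · 12 ≡ 756 (mod 1457).
Squaring chain: 756 → 392 → 679 → 629; never reaches −1, so base 12 is a Miller–Rabin witness that 1457 is composite.

756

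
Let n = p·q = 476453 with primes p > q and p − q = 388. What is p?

Since p = q + 388, we have 476453 = q(q + 388), so q² + 388q − 476453 = 0.
Discriminant: 388² + 4·476453 = 150544 + 1905812 = 2056356; √2056356 = 1434.
q = (−388 + 1434)/2 = 523, and p = q + 388 = 911.
Check: 523 · 911 = 476453.

911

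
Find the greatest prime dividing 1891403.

1891403 = 17 · 111259
111259 = 31 · 3589
3589 = 37 · 97
97 is prime.
So 1891403 = 17 · 31 · 37 · 97; the largest prime factor is 97.

97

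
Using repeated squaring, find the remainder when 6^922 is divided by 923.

6^1 ≡ 6 (mod 923)
6^2 ≡ 6^2 = 36 ≡ 36 (mod 923)
6^4 ≡ 36^2 = 1296 ≡ 373 (mod 923)
6^8 ≡ 373^2 = 139129 ≡ 679 (mod 923)
6^16 ≡ 679^2 = 461041 ≡ 464 (mod 923)
6^32 ≡ 464^2 = 215296 ≡ 237 (mod 923)
6^64 ≡ 237^2 = 56169 ≡ 789 (mod 923)
6^128 ≡ 789^2 = 622521 ≡ 419 (mod 923)
6^256 ≡ 419^2 = 175561 ≡ 191 (mod 923)
6^512 ≡ 191^2 = 36481 ≡ 484 (mod 923)
922 = 512 + 256 + 128 + 16 + 8 + 2 in binary powers of 2.
So 6^922 ≡ 484 · 191 · 419 · 464 · 679 · 36 ≡ 862 (mod 923).
Since 862 ≠ 1, base 6 is a Fermat witness: 923 is composite.

862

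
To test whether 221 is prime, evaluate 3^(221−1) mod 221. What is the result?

3^1 ≡ 3 (mod 221)
3^2 ≡ 3^2 = 9 ≡ 9 (mod 221)
3^4 ≡ 9^2 = 81 ≡ 81 (mod 221)
3^8 ≡ 81^2 = 6561 ≡ 152 (mod 221)
3^16 ≡ 152^2 = 23104 ≡ 120 (mod 221)
3^32 ≡ 120^2 = 14400 ≡ 35 (mod 221)
3^64 ≡ 35^2 = 1225 ≡ 120 (mod 221)
3^128 ≡ 120^2 = 14400 ≡ 35 (mod 221)
220 = 128 + 64 + 16 + 8 + 4 in binary powers of 2.
So 3^220 ≡ 35 · 120 · 120 · 152 · 81 ≡ 55 (mod 221).
Since 55 ≠ 1, base 3 is a Fermat witness: 221 is composite.

55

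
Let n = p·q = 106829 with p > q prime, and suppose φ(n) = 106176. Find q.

φ(n) = (p−1)(q−1) = n − (p+q) + 1, so p + q = 106829 − 106176 + 1 = 654.
p and q are the roots of t² − 654t + 106829 = 0.
Discriminant: 654² − 4·106829 = 427716 − 427316 = 400; √400 = 20.
q = (654 − 20)/2 = 317, p = (654 + 20)/2 = 337.
Check: 317 · 337 = 106829.

317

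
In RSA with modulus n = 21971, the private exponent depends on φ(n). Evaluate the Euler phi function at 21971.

Factor: 21971 = 127 · 173.
φ(21971) = (127−1) · (173−1) = 126 · 172 = 21672.

21672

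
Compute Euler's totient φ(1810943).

1762200

Factor: 1810943 = 67 · 151 · 179.
φ(1810943) = (67−1) · (151−1) · (179−1) = 66 · 150 · 178 = 1762200.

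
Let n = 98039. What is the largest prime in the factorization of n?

79

98039 = 17 · 5767
5767 = 73 · 79
79 is prime.
So 98039 = 17 · 73 · 79; the largest prime factor is 79.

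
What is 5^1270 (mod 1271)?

532

5^1 ≡ 5 (mod 1271)
5^2 ≡ 5^2 = 25 ≡ 25 (mod 1271)
5^4 ≡ 25^2 = 625 ≡ 625 (mod 1271)
5^8 ≡ 625^2 = 390625 ≡ 428 (mod 1271)
5^16 ≡ 428^2 = 183184 ≡ 160 (mod 1271)
5^32 ≡ 160^2 = 25600 ≡ 180 (mod 1271)
5^64 ≡ 180^2 = 32400 ≡ 625 (mod 1271)
5^128 ≡ 625^2 = 390625 ≡ 428 (mod 1271)
5^256 ≡ 428^2 = 183184 ≡ 160 (mod 1271)
5^512 ≡ 160^2 = 25600 ≡ 180 (mod 1271)
5^1024 ≡ 180^2 = 32400 ≡ 625 (mod 1271)
1270 = 1024 + 128 + 64 + 32 + 16 + 4 + 2 in binary powers of 2.
So 5^1270 ≡ 625 · 428 · 625 · 180 · 160 · 625 · 25 ≡ 532 (mod 1271).
Since 532 ≠ 1, base 5 is a Fermat witness: 1271 is composite.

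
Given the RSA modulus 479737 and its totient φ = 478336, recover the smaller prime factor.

593

φ(n) = (p−1)(q−1) = n − (p+q) + 1, so p + q = 479737 − 478336 + 1 = 1402.
p and q are the roots of t² − 1402t + 479737 = 0.
Discriminant: 1402² − 4·479737 = 1965604 − 1918948 = 46656; √46656 = 216.
q = (1402 − 216)/2 = 593, p = (1402 + 216)/2 = 809.
Check: 593 · 809 = 479737.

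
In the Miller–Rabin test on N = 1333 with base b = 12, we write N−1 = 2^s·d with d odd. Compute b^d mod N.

457

1333 − 1 = 1332 = 2^2 · 333, so d = 333.
12^1 ≡ 12 (mod 1333)
12^2 ≡ 12^2 = 144 ≡ 144 (mod 1333)
12^4 ≡ 144^2 = 20736 ≡ 741 (mod 1333)
12^8 ≡ 741^2 = 549081 ≡ 1218 (mod 1333)
12^16 ≡ 1218^2 = 1483524 ≡ 1228 (mod 1333)
12^32 ≡ 1228^2 = 1507984 ≡ 361 (mod 1333)
12^64 ≡ 361^2 = 130321 ≡ 1020 (mod 1333)
12^128 ≡ 1020^2 = 1040400 ≡ 660 (mod 1333)
12^256 ≡ 660^2 = 435600 ≡ 1042 (mod 1333)
333 = 256 + 64 + 8 + 4 + 1 in binary powers of 2.
So 12^333 ≡ 1042 · 1020 · 1218 · 741 · 12 ≡ 457 (mod 1333).
Squaring chain: 457 → 901; never reaches −1, so base 12 is a Miller–Rabin witness that 1333 is composite.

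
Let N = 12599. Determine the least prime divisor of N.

43

12599 is odd.
Digit sum 26, not divisible by 3.
Ends in 9: not divisible by 5.
7: 12599 = 7·1799 + 6
11: 12599 = 11·1145 + 4
13: 12599 = 13·969 + 2
17: 12599 = 17·741 + 2
19: 12599 = 19·663 + 2
23: 12599 = 23·547 + 18
29: 12599 = 29·434 + 13
31: 12599 = 31·406 + 13
37: 12599 = 37·340 + 19
41: 12599 = 41·307 + 12
43: 12599 = 43·293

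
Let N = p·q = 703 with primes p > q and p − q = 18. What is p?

Since p = q + 18, we have 703 = q(q + 18), so q² + 18q − 703 = 0.
Discriminant: 18² + 4·703 = 324 + 2812 = 3136; √3136 = 56.
q = (−18 + 56)/2 = 19, and p = q + 18 = 37.
Check: 19 · 37 = 703.

37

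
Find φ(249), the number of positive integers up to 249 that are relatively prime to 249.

Factor: 249 = 3 · 83.
φ(249) = (3−1) · (83−1) = 2 · 82 = 164.

164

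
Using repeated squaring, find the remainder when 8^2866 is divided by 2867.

332

8^1 ≡ 8 (mod 2867)
8^2 ≡ 8^2 = 64 ≡ 64 (mod 2867)
8^4 ≡ 64^2 = 4096 ≡ 1229 (mod 2867)
8^8 ≡ 1229^2 = 1510441 ≡ 2399 (mod 2867)
8^16 ≡ 2399^2 = 5755201 ≡ 1132 (mod 2867)
8^32 ≡ 1132^2 = 1281424 ≡ 2742 (mod 2867)
8^64 ≡ 2742^2 = 7518564 ≡ 1290 (mod 2867)
8^128 ≡ 1290^2 = 1664100 ≡ 1240 (mod 2867)
8^256 ≡ 1240^2 = 1537600 ≡ 888 (mod 2867)
8^512 ≡ 888^2 = 788544 ≡ 119 (mod 2867)
8^1024 ≡ 119^2 = 14161 ≡ 2693 (mod 2867)
8^2048 ≡ 2693^2 = 7252249 ≡ 1606 (mod 2867)
2866 = 2048 + 512 + 256 + 32 + 16 + 2 in binary powers of 2.
So 8^2866 ≡ 1606 · 119 · 888 · 2742 · 1132 · 64 ≡ 332 (mod 2867).
Since 332 ≠ 1, base 8 is a Fermat witness: 2867 is composite.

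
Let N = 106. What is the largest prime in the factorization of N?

53

106 = 2 · 53
53 is prime.
So 106 = 2 · 53; the largest prime factor is 53.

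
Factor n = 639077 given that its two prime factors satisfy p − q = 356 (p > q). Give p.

Since p = q + 356, we have 639077 = q(q + 356), so q² + 356q − 639077 = 0.
Discriminant: 356² + 4·639077 = 126736 + 2556308 = 2683044; √2683044 = 1638.
q = (−356 + 1638)/2 = 641, and p = q + 356 = 997.
Check: 641 · 997 = 639077.

997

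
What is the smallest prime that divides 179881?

179881 is odd.
Digit sum 34, not divisible by 3.
Ends in 1: not divisible by 5.
7: 179881 = 7·25697 + 2
11: 179881 = 11·16352 + 9
13: 179881 = 13·13837

13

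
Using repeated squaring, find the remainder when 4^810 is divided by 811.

1

4^1 ≡ 4 (mod 811)
4^2 ≡ 4^2 = 16 ≡ 16 (mod 811)
4^4 ≡ 16^2 = 256 ≡ 256 (mod 811)
4^8 ≡ 256^2 = 65536 ≡ 656 (mod 811)
4^16 ≡ 656^2 = 430336 ≡ 506 (mod 811)
4^32 ≡ 506^2 = 256036 ≡ 571 (mod 811)
4^64 ≡ 571^2 = 326041 ≡ 19 (mod 811)
4^128 ≡ 19^2 = 361 ≡ 361 (mod 811)
4^256 ≡ 361^2 = 130321 ≡ 561 (mod 811)
4^512 ≡ 561^2 = 314721 ≡ 53 (mod 811)
810 = 512 + 256 + 32 + 8 + 2 in binary powers of 2.
So 4^810 ≡ 53 · 561 · 571 · 656 · 16 ≡ 1 (mod 811).
Since the result is 1, base 4 gives no evidence that 811 is composite.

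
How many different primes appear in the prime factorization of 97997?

2

97997 = 43^2 · 53
97997 = 43^2 · 53, which has 2 distinct prime factors.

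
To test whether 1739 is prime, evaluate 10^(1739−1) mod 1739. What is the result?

1231

10^1 ≡ 10 (mod 1739)
10^2 ≡ 10^2 = 100 ≡ 100 (mod 1739)
10^4 ≡ 100^2 = 10000 ≡ 1305 (mod 1739)
10^8 ≡ 1305^2 = 1703025 ≡ 544 (mod 1739)
10^16 ≡ 544^2 = 295936 ≡ 306 (mod 1739)
10^32 ≡ 306^2 = 93636 ≡ 1469 (mod 1739)
10^64 ≡ 1469^2 = 2157961 ≡ 1601 (mod 1739)
10^128 ≡ 1601^2 = 2563201 ≡ 1654 (mod 1739)
10^256 ≡ 1654^2 = 2735716 ≡ 269 (mod 1739)
10^512 ≡ 269^2 = 72361 ≡ 1062 (mod 1739)
10^1024 ≡ 1062^2 = 1127844 ≡ 972 (mod 1739)
1738 = 1024 + 512 + 128 + 64 + 8 + 2 in binary powers of 2.
So 10^1738 ≡ 972 · 1062 · 1654 · 1601 · 544 · 100 ≡ 1231 (mod 1739).
Since 1231 ≠ 1, base 10 is a Fermat witness: 1739 is composite.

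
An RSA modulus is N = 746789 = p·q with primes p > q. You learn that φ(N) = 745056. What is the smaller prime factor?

φ(n) = (p−1)(q−1) = n − (p+q) + 1, so p + q = 746789 − 745056 + 1 = 1734.
p and q are the roots of t² − 1734t + 746789 = 0.
Discriminant: 1734² − 4·746789 = 3006756 − 2987156 = 19600; √19600 = 140.
q = (1734 − 140)/2 = 797, p = (1734 + 140)/2 = 937.
Check: 797 · 937 = 746789.

797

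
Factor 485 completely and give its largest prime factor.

485 = 5 · 97
97 is prime.
So 485 = 5 · 97; the largest prime factor is 97.

97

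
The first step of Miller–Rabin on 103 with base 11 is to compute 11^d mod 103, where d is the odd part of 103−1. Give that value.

103 − 1 = 102 = 2^1 · 51, so d = 51.
11^1 ≡ 11 (mod 103)
11^2 ≡ 11^2 = 121 ≡ 18 (mod 103)
11^4 ≡ 18^2 = 324 ≡ 15 (mod 103)
11^8 ≡ 15^2 = 225 ≡ 19 (mod 103)
11^16 ≡ 19^2 = 361 ≡ 52 (mod 103)
11^32 ≡ 52^2 = 2704 ≡ 26 (mod 103)
51 = 32 + 16 + 2 + 1 in binary powers of 2.
So 11^51 ≡ 26 · 52 · 18 · 11 ≡ 102 (mod 103).
Since 11^d ≡ 102 (mod 103), base 11 does not prove 103 composite.

102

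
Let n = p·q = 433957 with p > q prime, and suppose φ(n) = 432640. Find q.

641

φ(n) = (p−1)(q−1) = n − (p+q) + 1, so p + q = 433957 − 432640 + 1 = 1318.
p and q are the roots of t² − 1318t + 433957 = 0.
Discriminant: 1318² − 4·433957 = 1737124 − 1735828 = 1296; √1296 = 36.
q = (1318 − 36)/2 = 641, p = (1318 + 36)/2 = 677.
Check: 641 · 677 = 433957.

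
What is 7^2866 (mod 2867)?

1021

7^1 ≡ 7 (mod 2867)
7^2 ≡ 7^2 = 49 ≡ 49 (mod 2867)
7^4 ≡ 49^2 = 2401 ≡ 2401 (mod 2867)
7^8 ≡ 2401^2 = 5764801 ≡ 2131 (mod 2867)
7^16 ≡ 2131^2 = 4541161 ≡ 2700 (mod 2867)
7^32 ≡ 2700^2 = 7290000 ≡ 2086 (mod 2867)
7^64 ≡ 2086^2 = 4351396 ≡ 2157 (mod 2867)
7^128 ≡ 2157^2 = 4652649 ≡ 2375 (mod 2867)
7^256 ≡ 2375^2 = 5640625 ≡ 1236 (mod 2867)
7^512 ≡ 1236^2 = 1527696 ≡ 2452 (mod 2867)
7^1024 ≡ 2452^2 = 6012304 ≡ 205 (mod 2867)
7^2048 ≡ 205^2 = 42025 ≡ 1887 (mod 2867)
2866 = 2048 + 512 + 256 + 32 + 16 + 2 in binary powers of 2.
So 7^2866 ≡ 1887 · 2452 · 1236 · 2086 · 2700 · 49 ≡ 1021 (mod 2867).
Since 1021 ≠ 1, base 7 is a Fermat witness: 2867 is composite.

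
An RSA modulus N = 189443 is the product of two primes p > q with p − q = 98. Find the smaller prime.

389

Since p = q + 98, we have 189443 = q(q + 98), so q² + 98q − 189443 = 0.
Discriminant: 98² + 4·189443 = 9604 + 757772 = 767376; √767376 = 876.
q = (−98 + 876)/2 = 389, and p = q + 98 = 487.
Check: 389 · 487 = 189443.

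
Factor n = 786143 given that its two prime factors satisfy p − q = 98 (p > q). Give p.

Since p = q + 98, we have 786143 = q(q + 98), so q² + 98q − 786143 = 0.
Discriminant: 98² + 4·786143 = 9604 + 3144572 = 3154176; √3154176 = 1776.
q = (−98 + 1776)/2 = 839, and p = q + 98 = 937.
Check: 839 · 937 = 786143.

937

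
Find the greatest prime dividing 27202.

67

27202 = 2 · 13601
13601 = 7 · 1943
1943 = 29 · 67
67 is prime.
So 27202 = 2 · 7 · 29 · 67; the largest prime factor is 67.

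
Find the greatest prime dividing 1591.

43

1591 = 37 · 43
43 is prime.
So 1591 = 37 · 43; the largest prime factor is 43.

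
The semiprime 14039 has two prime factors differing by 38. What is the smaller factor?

Since p = q + 38, we have 14039 = q(q + 38), so q² + 38q − 14039 = 0.
Discriminant: 38² + 4·14039 = 1444 + 56156 = 57600; √57600 = 240.
q = (−38 + 240)/2 = 101, and p = q + 38 = 139.
Check: 101 · 139 = 14039.

101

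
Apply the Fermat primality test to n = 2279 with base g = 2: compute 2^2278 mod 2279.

78

2^1 ≡ 2 (mod 2279)
2^2 ≡ 2^2 = 4 ≡ 4 (mod 2279)
2^4 ≡ 4^2 = 16 ≡ 16 (mod 2279)
2^8 ≡ 16^2 = 256 ≡ 256 (mod 2279)
2^16 ≡ 256^2 = 65536 ≡ 1724 (mod 2279)
2^32 ≡ 1724^2 = 2972176 ≡ 360 (mod 2279)
2^64 ≡ 360^2 = 129600 ≡ 1976 (mod 2279)
2^128 ≡ 1976^2 = 3904576 ≡ 649 (mod 2279)
2^256 ≡ 649^2 = 421201 ≡ 1865 (mod 2279)
2^512 ≡ 1865^2 = 3478225 ≡ 471 (mod 2279)
2^1024 ≡ 471^2 = 221841 ≡ 778 (mod 2279)
2^2048 ≡ 778^2 = 605284 ≡ 1349 (mod 2279)
2278 = 2048 + 128 + 64 + 32 + 4 + 2 in binary powers of 2.
So 2^2278 ≡ 1349 · 649 · 1976 · 360 · 16 · 4 ≡ 78 (mod 2279).
Since 78 ≠ 1, base 2 is a Fermat witness: 2279 is composite.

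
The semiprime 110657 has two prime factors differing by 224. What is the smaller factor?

239

Since p = q + 224, we have 110657 = q(q + 224), so q² + 224q − 110657 = 0.
Discriminant: 224² + 4·110657 = 50176 + 442628 = 492804; √492804 = 702.
q = (−224 + 702)/2 = 239, and p = q + 224 = 463.
Check: 239 · 463 = 110657.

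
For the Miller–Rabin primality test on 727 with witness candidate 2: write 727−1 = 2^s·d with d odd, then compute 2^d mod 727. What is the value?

1

727 − 1 = 726 = 2^1 · 363, so d = 363.
2^1 ≡ 2 (mod 727)
2^2 ≡ 2^2 = 4 ≡ 4 (mod 727)
2^4 ≡ 4^2 = 16 ≡ 16 (mod 727)
2^8 ≡ 16^2 = 256 ≡ 256 (mod 727)
2^16 ≡ 256^2 = 65536 ≡ 106 (mod 727)
2^32 ≡ 106^2 = 11236 ≡ 331 (mod 727)
2^64 ≡ 331^2 = 109561 ≡ 511 (mod 727)
2^128 ≡ 511^2 = 261121 ≡ 128 (mod 727)
2^256 ≡ 128^2 = 16384 ≡ 390 (mod 727)
363 = 256 + 64 + 32 + 8 + 2 + 1 in binary powers of 2.
So 2^363 ≡ 390 · 511 · 331 · 256 · 4 · 2 ≡ 1 (mod 727).
Since 2^d ≡ 1 (mod 727), base 2 does not prove 727 composite.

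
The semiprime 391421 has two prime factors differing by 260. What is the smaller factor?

509

Since p = q + 260, we have 391421 = q(q + 260), so q² + 260q − 391421 = 0.
Discriminant: 260² + 4·391421 = 67600 + 1565684 = 1633284; √1633284 = 1278.
q = (−260 + 1278)/2 = 509, and p = q + 260 = 769.
Check: 509 · 769 = 391421.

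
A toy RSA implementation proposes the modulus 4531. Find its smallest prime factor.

4531 is odd.
Digit sum 13, not divisible by 3.
Ends in 1: not divisible by 5.
7: 4531 = 7·647 + 2
11: 4531 = 11·411 + 10
13: 4531 = 13·348 + 7
17: 4531 = 17·266 + 9
19: 4531 = 19·238 + 9
23: 4531 = 23·197

23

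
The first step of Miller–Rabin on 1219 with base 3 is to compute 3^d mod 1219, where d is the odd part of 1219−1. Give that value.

1219 − 1 = 1218 = 2^1 · 609, so d = 609.
3^1 ≡ 3 (mod 1219)
3^2 ≡ 3^2 = 9 ≡ 9 (mod 1219)
3^4 ≡ 9^2 = 81 ≡ 81 (mod 1219)
3^8 ≡ 81^2 = 6561 ≡ 466 (mod 1219)
3^16 ≡ 466^2 = 217156 ≡ 174 (mod 1219)
3^32 ≡ 174^2 = 30276 ≡ 1020 (mod 1219)
3^64 ≡ 1020^2 = 1040400 ≡ 593 (mod 1219)
3^128 ≡ 593^2 = 351649 ≡ 577 (mod 1219)
3^256 ≡ 577^2 = 332929 ≡ 142 (mod 1219)
3^512 ≡ 142^2 = 20164 ≡ 660 (mod 1219)
609 = 512 + 64 + 32 + 1 in binary powers of 2.
So 3^609 ≡ 660 · 593 · 1020 · 3 ≡ 403 (mod 1219).
Squaring chain: 403; never reaches −1, so base 3 is a Miller–Rabin witness that 1219 is composite.

403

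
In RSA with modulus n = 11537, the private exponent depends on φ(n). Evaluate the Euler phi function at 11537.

11316

Factor: 11537 = 83 · 139.
φ(11537) = (83−1) · (139−1) = 82 · 138 = 11316.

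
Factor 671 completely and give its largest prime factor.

61

671 = 11 · 61
61 is prime.
So 671 = 11 · 61; the largest prime factor is 61.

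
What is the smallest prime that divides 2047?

23

2047 is odd.
Digit sum 13, not divisible by 3.
Ends in 7: not divisible by 5.
7: 2047 = 7·292 + 3
11: 2047 = 11·186 + 1
13: 2047 = 13·157 + 6
17: 2047 = 17·120 + 7
19: 2047 = 19·107 + 14
23: 2047 = 23·89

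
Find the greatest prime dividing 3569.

3569 = 43 · 83
83 is prime.
So 3569 = 43 · 83; the largest prime factor is 83.

83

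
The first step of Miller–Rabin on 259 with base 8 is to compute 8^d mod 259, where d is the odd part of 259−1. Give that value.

43

259 − 1 = 258 = 2^1 · 129, so d = 129.
8^1 ≡ 8 (mod 259)
8^2 ≡ 8^2 = 64 ≡ 64 (mod 259)
8^4 ≡ 64^2 = 4096 ≡ 211 (mod 259)
8^8 ≡ 211^2 = 44521 ≡ 232 (mod 259)
8^16 ≡ 232^2 = 53824 ≡ 211 (mod 259)
8^32 ≡ 211^2 = 44521 ≡ 232 (mod 259)
8^64 ≡ 232^2 = 53824 ≡ 211 (mod 259)
8^128 ≡ 211^2 = 44521 ≡ 232 (mod 259)
129 = 128 + 1 in binary powers of 2.
So 8^129 ≡ 232 · 8 ≡ 43 (mod 259).
Squaring chain: 43; never reaches −1, so base 8 is a Miller–Rabin witness that 259 is composite.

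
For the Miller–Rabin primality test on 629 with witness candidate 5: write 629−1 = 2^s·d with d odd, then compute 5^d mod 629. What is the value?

309

629 − 1 = 628 = 2^2 · 157, so d = 157.
5^1 ≡ 5 (mod 629)
5^2 ≡ 5^2 = 25 ≡ 25 (mod 629)
5^4 ≡ 25^2 = 625 ≡ 625 (mod 629)
5^8 ≡ 625^2 = 390625 ≡ 16 (mod 629)
5^16 ≡ 16^2 = 256 ≡ 256 (mod 629)
5^32 ≡ 256^2 = 65536 ≡ 120 (mod 629)
5^64 ≡ 120^2 = 14400 ≡ 562 (mod 629)
5^128 ≡ 562^2 = 315844 ≡ 86 (mod 629)
157 = 128 + 16 + 8 + 4 + 1 in binary powers of 2.
So 5^157 ≡ 86 · 256 · 16 · 625 · 5 ≡ 309 (mod 629).
Squaring chain: 309 → 502; never reaches −1, so base 5 is a Miller–Rabin witness that 629 is composite.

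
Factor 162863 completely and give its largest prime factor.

162863 = 23 · 7081
7081 = 73 · 97
97 is prime.
So 162863 = 23 · 73 · 97; the largest prime factor is 97.

97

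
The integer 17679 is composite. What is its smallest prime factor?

3

17679 is odd.
Digit sum 30, divisible by 3.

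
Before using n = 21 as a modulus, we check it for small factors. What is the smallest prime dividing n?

3

21 is odd.
Digit sum 3, divisible by 3.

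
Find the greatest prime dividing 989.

43

989 = 23 · 43
43 is prime.
So 989 = 23 · 43; the largest prime factor is 43.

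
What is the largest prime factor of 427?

427 = 7 · 61
61 is prime.
So 427 = 7 · 61; the largest prime factor is 61.

61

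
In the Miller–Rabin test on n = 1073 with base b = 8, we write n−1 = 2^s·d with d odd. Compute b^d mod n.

1073 − 1 = 1072 = 2^4 · 67, so d = 67.
8^1 ≡ 8 (mod 1073)
8^2 ≡ 8^2 = 64 ≡ 64 (mod 1073)
8^4 ≡ 64^2 = 4096 ≡ 877 (mod 1073)
8^8 ≡ 877^2 = 769129 ≡ 861 (mod 1073)
8^16 ≡ 861^2 = 741321 ≡ 951 (mod 1073)
8^32 ≡ 951^2 = 904401 ≡ 935 (mod 1073)
8^64 ≡ 935^2 = 874225 ≡ 803 (mod 1073)
67 = 64 + 2 + 1 in binary powers of 2.
So 8^67 ≡ 803 · 64 · 8 ≡ 177 (mod 1073).
Squaring chain: 177 → 212 → 951 → 935; never reaches −1, so base 8 is a Miller–Rabin witness that 1073 is composite.

177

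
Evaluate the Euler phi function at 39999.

Factor: 39999 = 3 · 67 · 199.
φ(39999) = (3−1) · (67−1) · (199−1) = 2 · 66 · 198 = 26136.

26136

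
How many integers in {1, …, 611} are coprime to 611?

552

Factor: 611 = 13 · 47.
φ(611) = (13−1) · (47−1) = 12 · 46 = 552.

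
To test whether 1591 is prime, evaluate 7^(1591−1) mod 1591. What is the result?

7^1 ≡ 7 (mod 1591)
7^2 ≡ 7^2 = 49 ≡ 49 (mod 1591)
7^4 ≡ 49^2 = 2401 ≡ 810 (mod 1591)
7^8 ≡ 810^2 = 656100 ≡ 608 (mod 1591)
7^16 ≡ 608^2 = 369664 ≡ 552 (mod 1591)
7^32 ≡ 552^2 = 304704 ≡ 823 (mod 1591)
7^64 ≡ 823^2 = 677329 ≡ 1154 (mod 1591)
7^128 ≡ 1154^2 = 1331716 ≡ 49 (mod 1591)
7^256 ≡ 49^2 = 2401 ≡ 810 (mod 1591)
7^512 ≡ 810^2 = 656100 ≡ 608 (mod 1591)
7^1024 ≡ 608^2 = 369664 ≡ 552 (mod 1591)
1590 = 1024 + 512 + 32 + 16 + 4 + 2 in binary powers of 2.
So 7^1590 ≡ 552 · 608 · 823 · 552 · 810 · 49 ≡ 1506 (mod 1591).
Since 1506 ≠ 1, base 7 is a Fermat witness: 1591 is composite.

1506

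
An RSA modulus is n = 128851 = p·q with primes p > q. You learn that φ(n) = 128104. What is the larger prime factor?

479

φ(n) = (p−1)(q−1) = n − (p+q) + 1, so p + q = 128851 − 128104 + 1 = 748.
p and q are the roots of t² − 748t + 128851 = 0.
Discriminant: 748² − 4·128851 = 559504 − 515404 = 44100; √44100 = 210.
q = (748 − 210)/2 = 269, p = (748 + 210)/2 = 479.
Check: 269 · 479 = 128851.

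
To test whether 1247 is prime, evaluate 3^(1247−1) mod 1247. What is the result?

608

3^1 ≡ 3 (mod 1247)
3^2 ≡ 3^2 = 9 ≡ 9 (mod 1247)
3^4 ≡ 9^2 = 81 ≡ 81 (mod 1247)
3^8 ≡ 81^2 = 6561 ≡ 326 (mod 1247)
3^16 ≡ 326^2 = 106276 ≡ 281 (mod 1247)
3^32 ≡ 281^2 = 78961 ≡ 400 (mod 1247)
3^64 ≡ 400^2 = 160000 ≡ 384 (mod 1247)
3^128 ≡ 384^2 = 147456 ≡ 310 (mod 1247)
3^256 ≡ 310^2 = 96100 ≡ 81 (mod 1247)
3^512 ≡ 81^2 = 6561 ≡ 326 (mod 1247)
3^1024 ≡ 326^2 = 106276 ≡ 281 (mod 1247)
1246 = 1024 + 128 + 64 + 16 + 8 + 4 + 2 in binary powers of 2.
So 3^1246 ≡ 281 · 310 · 384 · 281 · 326 · 81 · 9 ≡ 608 (mod 1247).
Since 608 ≠ 1, base 3 is a Fermat witness: 1247 is composite.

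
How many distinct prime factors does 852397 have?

852397 = 7 · 121771
121771 = 13 · 9367
9367 = 17 · 551
551 = 19 · 29
852397 = 7 · 13 · 17 · 19 · 29, which has 5 distinct prime factors.

5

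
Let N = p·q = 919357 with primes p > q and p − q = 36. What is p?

Since p = q + 36, we have 919357 = q(q + 36), so q² + 36q − 919357 = 0.
Discriminant: 36² + 4·919357 = 1296 + 3677428 = 3678724; √3678724 = 1918.
q = (−36 + 1918)/2 = 941, and p = q + 36 = 977.
Check: 941 · 977 = 919357.

977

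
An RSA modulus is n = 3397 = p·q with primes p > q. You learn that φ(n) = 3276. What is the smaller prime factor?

43

φ(n) = (p−1)(q−1) = n − (p+q) + 1, so p + q = 3397 − 3276 + 1 = 122.
p and q are the roots of t² − 122t + 3397 = 0.
Discriminant: 122² − 4·3397 = 14884 − 13588 = 1296; √1296 = 36.
q = (122 − 36)/2 = 43, p = (122 + 36)/2 = 79.
Check: 43 · 79 = 3397.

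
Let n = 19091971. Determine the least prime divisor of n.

71

19091971 is odd.
Digit sum 37, not divisible by 3.
Ends in 1: not divisible by 5.
7: 19091971 = 7·2727424 + 3
11: 19091971 = 11·1735633 + 8
13: 19091971 = 13·1468613 + 2
17: 19091971 = 17·1123057 + 2
19: 19091971 = 19·1004840 + 11
23: 19091971 = 23·830085 + 16
29: 19091971 = 29·658343 + 24
31: 19091971 = 31·615870 + 1
37: 19091971 = 37·515999 + 8
41: 19091971 = 41·465657 + 34
43: 19091971 = 43·443999 + 14
47: 19091971 = 47·406212 + 7
53: 19091971 = 53·360225 + 46
59: 19091971 = 59·323592 + 43
61: 19091971 = 61·312983 + 8
67: 19091971 = 67·284954 + 53
71: 19091971 = 71·268901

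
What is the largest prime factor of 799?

47

799 = 17 · 47
47 is prime.
So 799 = 17 · 47; the largest prime factor is 47.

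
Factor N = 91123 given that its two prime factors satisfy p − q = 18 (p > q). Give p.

Since p = q + 18, we have 91123 = q(q + 18), so q² + 18q − 91123 = 0.
Discriminant: 18² + 4·91123 = 324 + 364492 = 364816; √364816 = 604.
q = (−18 + 604)/2 = 293, and p = q + 18 = 311.
Check: 293 · 311 = 91123.

311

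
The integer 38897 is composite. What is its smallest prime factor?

97

38897 is odd.
Digit sum 35, not divisible by 3.
Ends in 7: not divisible by 5.
7: 38897 = 7·5556 + 5
11: 38897 = 11·3536 + 1
13: 38897 = 13·2992 + 1
17: 38897 = 17·2288 + 1
19: 38897 = 19·2047 + 4
23: 38897 = 23·1691 + 4
29: 38897 = 29·1341 + 8
31: 38897 = 31·1254 + 23
37: 38897 = 37·1051 + 10
41: 38897 = 41·948 + 29
43: 38897 = 43·904 + 25
47: 38897 = 47·827 + 28
53: 38897 = 53·733 + 48
59: 38897 = 59·659 + 16
61: 38897 = 61·637 + 40
67: 38897 = 67·580 + 37
71: 38897 = 71·547 + 60
73: 38897 = 73·532 + 61
79: 38897 = 79·492 + 29
83: 38897 = 83·468 + 53
89: 38897 = 89·437 + 4
97: 38897 = 97·401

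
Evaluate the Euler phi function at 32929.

28416

Factor: 32929 = 13 · 17 · 149.
φ(32929) = (13−1) · (17−1) · (149−1) = 12 · 16 · 148 = 28416.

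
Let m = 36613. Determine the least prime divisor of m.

36613 is odd.
Digit sum 19, not divisible by 3.
Ends in 3: not divisible by 5.
7: 36613 = 7·5230 + 3
11: 36613 = 11·3328 + 5
13: 36613 = 13·2816 + 5
17: 36613 = 17·2153 + 12
19: 36613 = 19·1927

19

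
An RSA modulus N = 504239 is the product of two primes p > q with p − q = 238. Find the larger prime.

839

Since p = q + 238, we have 504239 = q(q + 238), so q² + 238q − 504239 = 0.
Discriminant: 238² + 4·504239 = 56644 + 2016956 = 2073600; √2073600 = 1440.
q = (−238 + 1440)/2 = 601, and p = q + 238 = 839.
Check: 601 · 839 = 504239.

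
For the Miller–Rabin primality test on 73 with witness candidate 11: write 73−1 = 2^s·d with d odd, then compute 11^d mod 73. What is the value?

73 − 1 = 72 = 2^3 · 9, so d = 9.
11^1 ≡ 11 (mod 73)
11^2 ≡ 11^2 = 121 ≡ 48 (mod 73)
11^4 ≡ 48^2 = 2304 ≡ 41 (mod 73)
11^8 ≡ 41^2 = 1681 ≡ 2 (mod 73)
9 = 8 + 1 in binary powers of 2.
So 11^9 ≡ 2 · 11 ≡ 22 (mod 73).
Squaring chain: 22 → 46 → 72; reaches −1, so base 11 does not prove 73 composite.

22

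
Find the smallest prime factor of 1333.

31

1333 is odd.
Digit sum 10, not divisible by 3.
Ends in 3: not divisible by 5.
7: 1333 = 7·190 + 3
11: 1333 = 11·121 + 2
13: 1333 = 13·102 + 7
17: 1333 = 17·78 + 7
19: 1333 = 19·70 + 3
23: 1333 = 23·57 + 22
29: 1333 = 29·45 + 28
31: 1333 = 31·43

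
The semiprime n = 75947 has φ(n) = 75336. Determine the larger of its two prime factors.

439

φ(n) = (p−1)(q−1) = n − (p+q) + 1, so p + q = 75947 − 75336 + 1 = 612.
p and q are the roots of t² − 612t + 75947 = 0.
Discriminant: 612² − 4·75947 = 374544 − 303788 = 70756; √70756 = 266.
q = (612 − 266)/2 = 173, p = (612 + 266)/2 = 439.
Check: 173 · 439 = 75947.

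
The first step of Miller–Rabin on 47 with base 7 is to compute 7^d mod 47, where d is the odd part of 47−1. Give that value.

47 − 1 = 46 = 2^1 · 23, so d = 23.
7^1 ≡ 7 (mod 47)
7^2 ≡ 7^2 = 49 ≡ 2 (mod 47)
7^4 ≡ 2^2 = 4 ≡ 4 (mod 47)
7^8 ≡ 4^2 = 16 ≡ 16 (mod 47)
7^16 ≡ 16^2 = 256 ≡ 21 (mod 47)
23 = 16 + 4 + 2 + 1 in binary powers of 2.
So 7^23 ≡ 21 · 4 · 2 · 7 ≡ 1 (mod 47).
Since 7^d ≡ 1 (mod 47), base 7 does not prove 47 composite.

1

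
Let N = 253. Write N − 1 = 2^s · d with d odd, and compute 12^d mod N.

253 − 1 = 252 = 2^2 · 63, so d = 63.
12^1 ≡ 12 (mod 253)
12^2 ≡ 12^2 = 144 ≡ 144 (mod 253)
12^4 ≡ 144^2 = 20736 ≡ 243 (mod 253)
12^8 ≡ 243^2 = 59049 ≡ 100 (mod 253)
12^16 ≡ 100^2 = 10000 ≡ 133 (mod 253)
12^32 ≡ 133^2 = 17689 ≡ 232 (mod 253)
63 = 32 + 16 + 8 + 4 + 2 + 1 in binary powers of 2.
So 12^63 ≡ 232 · 133 · 100 · 243 · 144 · 12 ≡ 100 (mod 253).
Squaring chain: 100 → 133; never reaches −1, so base 12 is a Miller–Rabin witness that 253 is composite.

100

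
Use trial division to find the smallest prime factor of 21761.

47

21761 is odd.
Digit sum 17, not divisible by 3.
Ends in 1: not divisible by 5.
7: 21761 = 7·3108 + 5
11: 21761 = 11·1978 + 3
13: 21761 = 13·1673 + 12
17: 21761 = 17·1280 + 1
19: 21761 = 19·1145 + 6
23: 21761 = 23·946 + 3
29: 21761 = 29·750 + 11
31: 21761 = 31·701 + 30
37: 21761 = 37·588 + 5
41: 21761 = 41·530 + 31
43: 21761 = 43·506 + 3
47: 21761 = 47·463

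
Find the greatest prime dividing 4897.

83

4897 = 59 · 83
83 is prime.
So 4897 = 59 · 83; the largest prime factor is 83.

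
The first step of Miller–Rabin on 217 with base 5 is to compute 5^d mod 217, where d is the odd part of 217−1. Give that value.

217 − 1 = 216 = 2^3 · 27, so d = 27.
5^1 ≡ 5 (mod 217)
5^2 ≡ 5^2 = 25 ≡ 25 (mod 217)
5^4 ≡ 25^2 = 625 ≡ 191 (mod 217)
5^8 ≡ 191^2 = 36481 ≡ 25 (mod 217)
5^16 ≡ 25^2 = 625 ≡ 191 (mod 217)
27 = 16 + 8 + 2 + 1 in binary powers of 2.
So 5^27 ≡ 191 · 25 · 25 · 5 ≡ 125 (mod 217).
Squaring chain: 125 → 1 → 1; never reaches −1, so base 5 is a Miller–Rabin witness that 217 is composite.

125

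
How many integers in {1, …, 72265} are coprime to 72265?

Factor: 72265 = 5 · 97 · 149.
φ(72265) = (5−1) · (97−1) · (149−1) = 4 · 96 · 148 = 56832.

56832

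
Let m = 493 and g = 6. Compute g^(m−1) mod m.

268

6^1 ≡ 6 (mod 493)
6^2 ≡ 6^2 = 36 ≡ 36 (mod 493)
6^4 ≡ 36^2 = 1296 ≡ 310 (mod 493)
6^8 ≡ 310^2 = 96100 ≡ 458 (mod 493)
6^16 ≡ 458^2 = 209764 ≡ 239 (mod 493)
6^32 ≡ 239^2 = 57121 ≡ 426 (mod 493)
6^64 ≡ 426^2 = 181476 ≡ 52 (mod 493)
6^128 ≡ 52^2 = 2704 ≡ 239 (mod 493)
6^256 ≡ 239^2 = 57121 ≡ 426 (mod 493)
492 = 256 + 128 + 64 + 32 + 8 + 4 in binary powers of 2.
So 6^492 ≡ 426 · 239 · 52 · 426 · 458 · 310 ≡ 268 (mod 493).
Since 268 ≠ 1, base 6 is a Fermat witness: 493 is composite.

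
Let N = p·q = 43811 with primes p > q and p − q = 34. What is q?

193

Since p = q + 34, we have 43811 = q(q + 34), so q² + 34q − 43811 = 0.
Discriminant: 34² + 4·43811 = 1156 + 175244 = 176400; √176400 = 420.
q = (−34 + 420)/2 = 193, and p = q + 34 = 227.
Check: 193 · 227 = 43811.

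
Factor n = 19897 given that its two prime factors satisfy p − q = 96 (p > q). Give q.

Since p = q + 96, we have 19897 = q(q + 96), so q² + 96q − 19897 = 0.
Discriminant: 96² + 4·19897 = 9216 + 79588 = 88804; √88804 = 298.
q = (−96 + 298)/2 = 101, and p = q + 96 = 197.
Check: 101 · 197 = 19897.

101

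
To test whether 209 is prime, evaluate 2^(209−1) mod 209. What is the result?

2^1 ≡ 2 (mod 209)
2^2 ≡ 2^2 = 4 ≡ 4 (mod 209)
2^4 ≡ 4^2 = 16 ≡ 16 (mod 209)
2^8 ≡ 16^2 = 256 ≡ 47 (mod 209)
2^16 ≡ 47^2 = 2209 ≡ 119 (mod 209)
2^32 ≡ 119^2 = 14161 ≡ 158 (mod 209)
2^64 ≡ 158^2 = 24964 ≡ 93 (mod 209)
2^128 ≡ 93^2 = 8649 ≡ 80 (mod 209)
208 = 128 + 64 + 16 in binary powers of 2.
So 2^208 ≡ 80 · 93 · 119 ≡ 36 (mod 209).
Since 36 ≠ 1, base 2 is a Fermat witness: 209 is composite.

36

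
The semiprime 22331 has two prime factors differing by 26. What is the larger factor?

Since p = q + 26, we have 22331 = q(q + 26), so q² + 26q − 22331 = 0.
Discriminant: 26² + 4·22331 = 676 + 89324 = 90000; √90000 = 300.
q = (−26 + 300)/2 = 137, and p = q + 26 = 163.
Check: 137 · 163 = 22331.

163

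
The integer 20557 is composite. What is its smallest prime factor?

61

20557 is odd.
Digit sum 19, not divisible by 3.
Ends in 7: not divisible by 5.
7: 20557 = 7·2936 + 5
11: 20557 = 11·1868 + 9
13: 20557 = 13·1581 + 4
17: 20557 = 17·1209 + 4
19: 20557 = 19·1081 + 18
23: 20557 = 23·893 + 18
29: 20557 = 29·708 + 25
31: 20557 = 31·663 + 4
37: 20557 = 37·555 + 22
41: 20557 = 41·501 + 16
43: 20557 = 43·478 + 3
47: 20557 = 47·437 + 18
53: 20557 = 53·387 + 46
59: 20557 = 59·348 + 25
61: 20557 = 61·337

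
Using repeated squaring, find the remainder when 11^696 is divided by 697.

543

11^1 ≡ 11 (mod 697)
11^2 ≡ 11^2 = 121 ≡ 121 (mod 697)
11^4 ≡ 121^2 = 14641 ≡ 4 (mod 697)
11^8 ≡ 4^2 = 16 ≡ 16 (mod 697)
11^16 ≡ 16^2 = 256 ≡ 256 (mod 697)
11^32 ≡ 256^2 = 65536 ≡ 18 (mod 697)
11^64 ≡ 18^2 = 324 ≡ 324 (mod 697)
11^128 ≡ 324^2 = 104976 ≡ 426 (mod 697)
11^256 ≡ 426^2 = 181476 ≡ 256 (mod 697)
11^512 ≡ 256^2 = 65536 ≡ 18 (mod 697)
696 = 512 + 128 + 32 + 16 + 8 in binary powers of 2.
So 11^696 ≡ 18 · 426 · 18 · 256 · 16 ≡ 543 (mod 697).
Since 543 ≠ 1, base 11 is a Fermat witness: 697 is composite.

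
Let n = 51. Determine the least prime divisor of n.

3

51 is odd.
Digit sum 6, divisible by 3.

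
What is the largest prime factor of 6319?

89

6319 = 71 · 89
89 is prime.
So 6319 = 71 · 89; the largest prime factor is 89.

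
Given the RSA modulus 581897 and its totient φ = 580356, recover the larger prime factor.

φ(n) = (p−1)(q−1) = n − (p+q) + 1, so p + q = 581897 − 580356 + 1 = 1542.
p and q are the roots of t² − 1542t + 581897 = 0.
Discriminant: 1542² − 4·581897 = 2377764 − 2327588 = 50176; √50176 = 224.
q = (1542 − 224)/2 = 659, p = (1542 + 224)/2 = 883.
Check: 659 · 883 = 581897.

883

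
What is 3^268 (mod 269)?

3^1 ≡ 3 (mod 269)
3^2 ≡ 3^2 = 9 ≡ 9 (mod 269)
3^4 ≡ 9^2 = 81 ≡ 81 (mod 269)
3^8 ≡ 81^2 = 6561 ≡ 105 (mod 269)
3^16 ≡ 105^2 = 11025 ≡ 265 (mod 269)
3^32 ≡ 265^2 = 70225 ≡ 16 (mod 269)
3^64 ≡ 16^2 = 256 ≡ 256 (mod 269)
3^128 ≡ 256^2 = 65536 ≡ 169 (mod 269)
3^256 ≡ 169^2 = 28561 ≡ 47 (mod 269)
268 = 256 + 8 + 4 in binary powers of 2.
So 3^268 ≡ 47 · 105 · 81 ≡ 1 (mod 269).
Since the result is 1, base 3 gives no evidence that 269 is composite.

1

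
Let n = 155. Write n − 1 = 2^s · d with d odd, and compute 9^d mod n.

155 − 1 = 154 = 2^1 · 77, so d = 77.
9^1 ≡ 9 (mod 155)
9^2 ≡ 9^2 = 81 ≡ 81 (mod 155)
9^4 ≡ 81^2 = 6561 ≡ 51 (mod 155)
9^8 ≡ 51^2 = 2601 ≡ 121 (mod 155)
9^16 ≡ 121^2 = 14641 ≡ 71 (mod 155)
9^32 ≡ 71^2 = 5041 ≡ 81 (mod 155)
9^64 ≡ 81^2 = 6561 ≡ 51 (mod 155)
77 = 64 + 8 + 4 + 1 in binary powers of 2.
So 9^77 ≡ 51 · 121 · 51 · 9 ≡ 19 (mod 155).
Squaring chain: 19; never reaches −1, so base 9 is a Miller–Rabin witness that 155 is composite.

19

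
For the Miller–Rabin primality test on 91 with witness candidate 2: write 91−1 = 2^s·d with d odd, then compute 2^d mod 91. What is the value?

57

91 − 1 = 90 = 2^1 · 45, so d = 45.
2^1 ≡ 2 (mod 91)
2^2 ≡ 2^2 = 4 ≡ 4 (mod 91)
2^4 ≡ 4^2 = 16 ≡ 16 (mod 91)
2^8 ≡ 16^2 = 256 ≡ 74 (mod 91)
2^16 ≡ 74^2 = 5476 ≡ 16 (mod 91)
2^32 ≡ 16^2 = 256 ≡ 74 (mod 91)
45 = 32 + 8 + 4 + 1 in binary powers of 2.
So 2^45 ≡ 74 · 74 · 16 · 2 ≡ 57 (mod 91).
Squaring chain: 57; never reaches −1, so base 2 is a Miller–Rabin witness that 91 is composite.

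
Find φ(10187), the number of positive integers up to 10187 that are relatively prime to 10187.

9960

Factor: 10187 = 61 · 167.
φ(10187) = (61−1) · (167−1) = 60 · 166 = 9960.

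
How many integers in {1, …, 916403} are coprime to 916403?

885600

Factor: 916403 = 61 · 83 · 181.
φ(916403) = (61−1) · (83−1) · (181−1) = 60 · 82 · 180 = 885600.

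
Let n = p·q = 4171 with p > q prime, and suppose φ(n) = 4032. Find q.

43

φ(n) = (p−1)(q−1) = n − (p+q) + 1, so p + q = 4171 − 4032 + 1 = 140.
p and q are the roots of t² − 140t + 4171 = 0.
Discriminant: 140² − 4·4171 = 19600 − 16684 = 2916; √2916 = 54.
q = (140 − 54)/2 = 43, p = (140 + 54)/2 = 97.
Check: 43 · 97 = 4171.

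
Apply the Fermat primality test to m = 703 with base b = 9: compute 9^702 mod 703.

1

9^1 ≡ 9 (mod 703)
9^2 ≡ 9^2 = 81 ≡ 81 (mod 703)
9^4 ≡ 81^2 = 6561 ≡ 234 (mod 703)
9^8 ≡ 234^2 = 54756 ≡ 625 (mod 703)
9^16 ≡ 625^2 = 390625 ≡ 460 (mod 703)
9^32 ≡ 460^2 = 211600 ≡ 700 (mod 703)
9^64 ≡ 700^2 = 490000 ≡ 9 (mod 703)
9^128 ≡ 9^2 = 81 ≡ 81 (mod 703)
9^256 ≡ 81^2 = 6561 ≡ 234 (mod 703)
9^512 ≡ 234^2 = 54756 ≡ 625 (mod 703)
702 = 512 + 128 + 32 + 16 + 8 + 4 + 2 in binary powers of 2.
So 9^702 ≡ 625 · 81 · 700 · 460 · 625 · 234 · 81 ≡ 1 (mod 703).
Since the result is 1, base 9 gives no evidence that 703 is composite.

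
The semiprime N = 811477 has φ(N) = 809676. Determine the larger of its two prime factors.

919

φ(n) = (p−1)(q−1) = n − (p+q) + 1, so p + q = 811477 − 809676 + 1 = 1802.
p and q are the roots of t² − 1802t + 811477 = 0.
Discriminant: 1802² − 4·811477 = 3247204 − 3245908 = 1296; √1296 = 36.
q = (1802 − 36)/2 = 883, p = (1802 + 36)/2 = 919.
Check: 883 · 919 = 811477.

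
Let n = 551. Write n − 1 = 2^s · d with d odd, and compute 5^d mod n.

294

551 − 1 = 550 = 2^1 · 275, so d = 275.
5^1 ≡ 5 (mod 551)
5^2 ≡ 5^2 = 25 ≡ 25 (mod 551)
5^4 ≡ 25^2 = 625 ≡ 74 (mod 551)
5^8 ≡ 74^2 = 5476 ≡ 517 (mod 551)
5^16 ≡ 517^2 = 267289 ≡ 54 (mod 551)
5^32 ≡ 54^2 = 2916 ≡ 161 (mod 551)
5^64 ≡ 161^2 = 25921 ≡ 24 (mod 551)
5^128 ≡ 24^2 = 576 ≡ 25 (mod 551)
5^256 ≡ 25^2 = 625 ≡ 74 (mod 551)
275 = 256 + 16 + 2 + 1 in binary powers of 2.
So 5^275 ≡ 74 · 54 · 25 · 5 ≡ 294 (mod 551).
Squaring chain: 294; never reaches −1, so base 5 is a Miller–Rabin witness that 551 is composite.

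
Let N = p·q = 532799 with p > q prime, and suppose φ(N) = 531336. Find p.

787

φ(n) = (p−1)(q−1) = n − (p+q) + 1, so p + q = 532799 − 531336 + 1 = 1464.
p and q are the roots of t² − 1464t + 532799 = 0.
Discriminant: 1464² − 4·532799 = 2143296 − 2131196 = 12100; √12100 = 110.
q = (1464 − 110)/2 = 677, p = (1464 + 110)/2 = 787.
Check: 677 · 787 = 532799.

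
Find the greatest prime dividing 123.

123 = 3 · 41
41 is prime.
So 123 = 3 · 41; the largest prime factor is 41.

41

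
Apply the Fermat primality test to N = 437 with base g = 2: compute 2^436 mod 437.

358

2^1 ≡ 2 (mod 437)
2^2 ≡ 2^2 = 4 ≡ 4 (mod 437)
2^4 ≡ 4^2 = 16 ≡ 16 (mod 437)
2^8 ≡ 16^2 = 256 ≡ 256 (mod 437)
2^16 ≡ 256^2 = 65536 ≡ 423 (mod 437)
2^32 ≡ 423^2 = 178929 ≡ 196 (mod 437)
2^64 ≡ 196^2 = 38416 ≡ 397 (mod 437)
2^128 ≡ 397^2 = 157609 ≡ 289 (mod 437)
2^256 ≡ 289^2 = 83521 ≡ 54 (mod 437)
436 = 256 + 128 + 32 + 16 + 4 in binary powers of 2.
So 2^436 ≡ 54 · 289 · 196 · 423 · 16 ≡ 358 (mod 437).
Since 358 ≠ 1, base 2 is a Fermat witness: 437 is composite.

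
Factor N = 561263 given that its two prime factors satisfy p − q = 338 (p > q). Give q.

Since p = q + 338, we have 561263 = q(q + 338), so q² + 338q − 561263 = 0.
Discriminant: 338² + 4·561263 = 114244 + 2245052 = 2359296; √2359296 = 1536.
q = (−338 + 1536)/2 = 599, and p = q + 338 = 937.
Check: 599 · 937 = 561263.

599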